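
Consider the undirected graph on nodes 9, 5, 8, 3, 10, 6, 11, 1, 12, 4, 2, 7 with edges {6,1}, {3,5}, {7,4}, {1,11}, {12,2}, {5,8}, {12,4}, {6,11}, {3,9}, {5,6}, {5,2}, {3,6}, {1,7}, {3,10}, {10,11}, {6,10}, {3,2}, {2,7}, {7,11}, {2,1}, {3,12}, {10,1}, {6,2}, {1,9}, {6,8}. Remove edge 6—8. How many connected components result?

1

6 and 8 are still connected via 6-5-8, so the component count stays at 1.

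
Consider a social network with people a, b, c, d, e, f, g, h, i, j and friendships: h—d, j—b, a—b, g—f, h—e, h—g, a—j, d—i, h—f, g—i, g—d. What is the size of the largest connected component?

c is isolated — a component by itself.
Starting from a we can reach a, b, j. That is one component of size 3.
Starting from d we can reach d, e, f, g, h, i. That is one component of size 6.
The largest has 6 vertices.

6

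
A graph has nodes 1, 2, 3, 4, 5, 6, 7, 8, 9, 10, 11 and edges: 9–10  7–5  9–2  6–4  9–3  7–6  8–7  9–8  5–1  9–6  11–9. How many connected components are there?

1

Starting from 1 we can reach 1, 2, 3, 4, 5, 6, 7, 8, 9, 10, 11. That is one component of size 11.
Total: 1 component.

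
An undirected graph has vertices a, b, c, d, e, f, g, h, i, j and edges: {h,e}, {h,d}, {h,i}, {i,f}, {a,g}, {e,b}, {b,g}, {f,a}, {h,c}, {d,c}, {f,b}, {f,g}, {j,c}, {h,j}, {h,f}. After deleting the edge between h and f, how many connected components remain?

1

h and f are still connected via h-i-f, so the component count stays at 1.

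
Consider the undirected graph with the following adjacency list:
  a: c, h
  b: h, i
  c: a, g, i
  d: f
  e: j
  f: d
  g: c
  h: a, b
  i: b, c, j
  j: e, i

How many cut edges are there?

The edges on the cycle i-b-h-a-c-i are not bridges since each lies on that cycle.
But removing d-f disconnects d from f; removing e-j disconnects e from j; removing c-g disconnects c from g; removing i-j disconnects i from j — these are bridges.
That makes 4 bridges.

4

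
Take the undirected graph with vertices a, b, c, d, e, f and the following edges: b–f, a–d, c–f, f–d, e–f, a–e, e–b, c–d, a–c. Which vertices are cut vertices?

Removing d, for instance, still leaves 1 component. No single vertex removal increases the component count — the graph has no articulation points.

none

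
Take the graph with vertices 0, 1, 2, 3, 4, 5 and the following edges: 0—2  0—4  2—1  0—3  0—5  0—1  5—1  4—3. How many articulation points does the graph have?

1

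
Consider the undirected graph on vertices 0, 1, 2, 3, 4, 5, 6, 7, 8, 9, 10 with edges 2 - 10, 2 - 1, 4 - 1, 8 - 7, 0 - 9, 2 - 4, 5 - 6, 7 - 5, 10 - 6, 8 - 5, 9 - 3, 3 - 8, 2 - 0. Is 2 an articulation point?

Deleting 2 raises the number of components from 1 to 2, so 2 is a cut vertex.

Yes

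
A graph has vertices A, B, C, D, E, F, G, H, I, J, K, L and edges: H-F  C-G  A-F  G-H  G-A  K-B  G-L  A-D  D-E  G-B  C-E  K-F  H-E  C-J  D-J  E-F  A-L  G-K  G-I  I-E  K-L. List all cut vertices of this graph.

none

Removing L, for instance, still leaves 1 component. No single vertex removal increases the component count — the graph has no articulation points.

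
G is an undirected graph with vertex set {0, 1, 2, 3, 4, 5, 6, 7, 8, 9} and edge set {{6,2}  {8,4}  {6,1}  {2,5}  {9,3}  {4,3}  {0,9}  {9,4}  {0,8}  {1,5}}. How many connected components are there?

7 is isolated — a component by itself.
Starting from 1 we can reach 1, 2, 5, 6. That is one component of size 4.
Starting from 0 we can reach 0, 3, 4, 8, 9. That is one component of size 5.
Total: 3 components.

3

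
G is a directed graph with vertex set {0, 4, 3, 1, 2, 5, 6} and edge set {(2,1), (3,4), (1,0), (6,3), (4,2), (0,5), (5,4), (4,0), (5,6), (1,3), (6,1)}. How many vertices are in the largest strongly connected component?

7

{0, 1, 2, 3, 4, 5, 6} are all mutually reachable — one SCC of size 7.
The largest has 7 vertices.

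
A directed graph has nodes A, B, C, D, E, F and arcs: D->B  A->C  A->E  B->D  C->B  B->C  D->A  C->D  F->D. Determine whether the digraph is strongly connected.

No

There is no directed path from E to A, so the graph is not strongly connected.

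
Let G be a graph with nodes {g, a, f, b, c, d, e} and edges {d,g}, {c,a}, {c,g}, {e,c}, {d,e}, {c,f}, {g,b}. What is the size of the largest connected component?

Starting from a we can reach a, b, c, d, e, f, g. That is one component of size 7.
The largest has 7 vertices.

7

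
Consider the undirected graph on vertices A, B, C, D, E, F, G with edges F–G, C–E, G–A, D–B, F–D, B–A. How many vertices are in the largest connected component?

5

Starting from C we can reach C, E. That is one component of size 2.
Starting from A we can reach A, B, D, F, G. That is one component of size 5.
The largest has 5 vertices.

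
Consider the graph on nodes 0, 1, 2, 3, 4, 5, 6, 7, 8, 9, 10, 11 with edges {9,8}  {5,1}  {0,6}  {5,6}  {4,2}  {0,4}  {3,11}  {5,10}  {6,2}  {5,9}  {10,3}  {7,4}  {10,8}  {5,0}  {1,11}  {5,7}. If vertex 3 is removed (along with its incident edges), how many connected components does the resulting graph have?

1

With 3 gone, the remaining components are: {0, 1, 2, 4, 5, 6, 7, 8, 9, 10, 11}.
That is 1 component.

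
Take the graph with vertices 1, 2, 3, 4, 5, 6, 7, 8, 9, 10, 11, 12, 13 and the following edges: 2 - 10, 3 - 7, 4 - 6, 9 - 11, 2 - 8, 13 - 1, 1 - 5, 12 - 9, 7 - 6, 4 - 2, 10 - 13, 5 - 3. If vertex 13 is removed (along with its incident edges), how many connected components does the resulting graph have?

2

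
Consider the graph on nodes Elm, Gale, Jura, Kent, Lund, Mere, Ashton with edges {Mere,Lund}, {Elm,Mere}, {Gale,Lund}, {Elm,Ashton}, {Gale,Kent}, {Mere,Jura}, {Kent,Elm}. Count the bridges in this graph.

2

The edges on the cycle Gale-Kent-Elm-Mere-Lund-Gale are not bridges since each lies on that cycle.
But removing Mere—Jura disconnects Mere from Jura; removing Elm—Ashton disconnects Elm from Ashton — these are bridges.
That makes 2 bridges.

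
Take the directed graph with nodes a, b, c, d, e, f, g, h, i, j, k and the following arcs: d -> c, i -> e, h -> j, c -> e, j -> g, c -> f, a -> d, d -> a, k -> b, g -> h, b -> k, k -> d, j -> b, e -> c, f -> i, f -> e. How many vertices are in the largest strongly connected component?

4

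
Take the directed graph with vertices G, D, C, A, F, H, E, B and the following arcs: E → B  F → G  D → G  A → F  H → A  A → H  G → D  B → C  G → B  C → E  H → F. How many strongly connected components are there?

4

{B, C, E} are all mutually reachable — one SCC of size 3.
{D, G} are all mutually reachable — one SCC of size 2.
{A, H} are all mutually reachable — one SCC of size 2.
{F} is an SCC by itself.
That gives 4 strongly connected components.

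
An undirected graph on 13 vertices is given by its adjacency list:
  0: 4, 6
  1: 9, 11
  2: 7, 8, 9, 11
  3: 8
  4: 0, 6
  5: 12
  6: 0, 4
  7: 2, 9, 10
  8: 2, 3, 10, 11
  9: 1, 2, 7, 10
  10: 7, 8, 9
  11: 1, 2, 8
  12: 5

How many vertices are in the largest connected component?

8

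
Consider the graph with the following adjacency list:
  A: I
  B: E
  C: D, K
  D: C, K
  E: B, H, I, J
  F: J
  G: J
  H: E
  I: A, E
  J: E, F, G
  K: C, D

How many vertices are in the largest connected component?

8

Starting from C we can reach C, D, K. That is one component of size 3.
Starting from A we can reach A, B, E, F, G, H, I, J. That is one component of size 8.
The largest has 8 vertices.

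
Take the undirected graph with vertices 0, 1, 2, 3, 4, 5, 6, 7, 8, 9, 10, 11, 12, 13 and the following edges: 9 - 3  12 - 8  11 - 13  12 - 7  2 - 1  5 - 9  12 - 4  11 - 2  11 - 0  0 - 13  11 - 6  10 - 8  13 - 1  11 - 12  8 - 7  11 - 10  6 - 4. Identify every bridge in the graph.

3-9, 5-9

The edges on the cycle 11-10-8-7-12-11 are not bridges since each lies on that cycle.
But removing 9 - 3 disconnects 9 from 3; removing 5 - 9 disconnects 5 from 9 — these are bridges.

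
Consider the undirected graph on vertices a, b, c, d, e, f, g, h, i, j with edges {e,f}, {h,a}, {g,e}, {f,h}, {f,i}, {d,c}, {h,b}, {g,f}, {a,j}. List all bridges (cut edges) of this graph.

a-h, a-j, b-h, c-d, f-h, f-i

The edges on the cycle g-e-f-g are not bridges since each lies on that cycle.
But removing f-h disconnects f from h; removing d-c disconnects d from c; removing h-b disconnects h from b; removing f-i disconnects f from i — these are bridges.
In total 6 edges are bridges.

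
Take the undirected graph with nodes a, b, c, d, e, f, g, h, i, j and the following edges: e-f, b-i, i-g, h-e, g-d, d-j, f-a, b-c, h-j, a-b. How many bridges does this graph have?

1

The edges on the cycle h-e-f-a-b-i-g-d-j-h are not bridges since each lies on that cycle.
But removing c-b disconnects c from b — this is a bridge.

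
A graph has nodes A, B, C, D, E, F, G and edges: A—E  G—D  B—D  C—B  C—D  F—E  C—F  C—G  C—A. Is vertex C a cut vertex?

Yes

Deleting C raises the number of components from 1 to 2, so C is a cut vertex.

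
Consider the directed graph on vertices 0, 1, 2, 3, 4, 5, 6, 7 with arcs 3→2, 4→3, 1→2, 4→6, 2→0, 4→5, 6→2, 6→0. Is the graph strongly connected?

There is no directed path from 0 to 2, so the graph is not strongly connected.

No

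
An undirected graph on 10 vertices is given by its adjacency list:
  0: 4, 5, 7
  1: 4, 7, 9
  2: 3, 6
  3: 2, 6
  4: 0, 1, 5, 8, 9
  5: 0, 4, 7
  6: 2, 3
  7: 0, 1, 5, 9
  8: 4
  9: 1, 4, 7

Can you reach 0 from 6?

No

The component containing 6 is {2, 3, 6}, and 0 is not in it.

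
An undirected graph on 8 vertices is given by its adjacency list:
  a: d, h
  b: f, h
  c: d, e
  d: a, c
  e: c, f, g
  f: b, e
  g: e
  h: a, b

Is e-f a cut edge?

No

After removing e-f, the path e-c-d-a-h-b-f still connects them, so the edge is not a bridge.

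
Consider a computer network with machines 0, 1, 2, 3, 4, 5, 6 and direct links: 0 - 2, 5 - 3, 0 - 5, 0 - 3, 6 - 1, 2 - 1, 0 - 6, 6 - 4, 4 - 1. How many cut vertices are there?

1

Removing 0 increases the component count from 1 to 2, so 0 is a cut vertex.
By contrast removing 3 leaves 1 component; it is not a cut vertex. No other vertex is a cut vertex either.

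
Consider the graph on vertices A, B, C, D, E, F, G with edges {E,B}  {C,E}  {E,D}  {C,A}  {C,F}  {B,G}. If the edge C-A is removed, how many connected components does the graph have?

2

Before removal there is 1 component.
C-A is a bridge — removing it separates C's side from A's side.
After removal: 2 components.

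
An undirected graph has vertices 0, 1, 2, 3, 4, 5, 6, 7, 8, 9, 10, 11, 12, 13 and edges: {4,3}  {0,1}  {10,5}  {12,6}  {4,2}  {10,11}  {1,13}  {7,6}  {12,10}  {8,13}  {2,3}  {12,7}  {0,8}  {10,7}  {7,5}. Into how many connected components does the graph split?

4

9 is isolated — a component by itself.
Starting from 2 we can reach 2, 3, 4. That is one component of size 3.
Starting from 0 we can reach 0, 1, 8, 13. That is one component of size 4.
Starting from 5 we can reach 5, 6, 7, 10, 11, 12. That is one component of size 6.
Total: 4 components.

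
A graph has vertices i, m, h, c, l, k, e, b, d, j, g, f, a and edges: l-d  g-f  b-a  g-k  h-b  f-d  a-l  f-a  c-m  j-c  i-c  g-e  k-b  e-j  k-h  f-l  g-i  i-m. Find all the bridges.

The edges on the cycle k-h-b-k are not bridges since each lies on that cycle.
Every edge lies on some cycle, so there are no bridges.

none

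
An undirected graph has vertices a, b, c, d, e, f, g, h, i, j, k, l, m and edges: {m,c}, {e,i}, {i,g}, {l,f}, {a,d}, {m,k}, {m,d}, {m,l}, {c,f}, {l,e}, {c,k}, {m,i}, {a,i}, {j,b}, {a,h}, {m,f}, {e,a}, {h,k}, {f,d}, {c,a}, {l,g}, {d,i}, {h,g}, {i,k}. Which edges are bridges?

b-j

The edges on the cycle m-l-e-i-d-m are not bridges since each lies on that cycle.
But removing j–b disconnects j from b — this is a bridge.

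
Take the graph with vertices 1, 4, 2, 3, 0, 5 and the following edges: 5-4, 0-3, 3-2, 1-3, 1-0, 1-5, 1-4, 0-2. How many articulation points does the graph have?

Removing 1 increases the component count from 1 to 2, so 1 is a cut vertex.
By contrast removing 2 leaves 1 component; it is not a cut vertex. No other vertex is a cut vertex either.

1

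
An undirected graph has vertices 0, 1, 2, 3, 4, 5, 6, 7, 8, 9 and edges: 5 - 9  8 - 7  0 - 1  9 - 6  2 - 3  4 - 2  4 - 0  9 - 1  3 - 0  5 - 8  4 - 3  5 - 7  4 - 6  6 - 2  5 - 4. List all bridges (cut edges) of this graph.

The edges on the cycle 5-8-7-5 are not bridges since each lies on that cycle.
Every edge lies on some cycle, so there are no bridges.

none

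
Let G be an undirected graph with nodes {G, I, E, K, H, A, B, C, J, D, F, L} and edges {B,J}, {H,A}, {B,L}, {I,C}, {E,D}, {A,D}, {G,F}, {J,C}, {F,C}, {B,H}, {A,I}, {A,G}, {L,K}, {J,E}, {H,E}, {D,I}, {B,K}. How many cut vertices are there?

1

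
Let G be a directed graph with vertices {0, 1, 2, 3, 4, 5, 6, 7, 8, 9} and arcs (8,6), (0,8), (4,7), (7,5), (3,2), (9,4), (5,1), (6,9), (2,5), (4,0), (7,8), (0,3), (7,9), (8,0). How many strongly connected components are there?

5

{0, 4, 6, 7, 8, 9} are all mutually reachable — one SCC of size 6.
{3} is an SCC by itself.
{2} is an SCC by itself.
{1} is an SCC by itself.
{5} is an SCC by itself.
That gives 5 strongly connected components.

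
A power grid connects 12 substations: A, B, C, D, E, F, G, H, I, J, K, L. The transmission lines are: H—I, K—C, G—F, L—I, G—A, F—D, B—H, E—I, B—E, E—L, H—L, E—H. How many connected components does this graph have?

4

J is isolated — a component by itself.
Starting from C we can reach C, K. That is one component of size 2.
Starting from A we can reach A, D, F, G. That is one component of size 4.
Starting from B we can reach B, E, H, I, L. That is one component of size 5.
Total: 4 components.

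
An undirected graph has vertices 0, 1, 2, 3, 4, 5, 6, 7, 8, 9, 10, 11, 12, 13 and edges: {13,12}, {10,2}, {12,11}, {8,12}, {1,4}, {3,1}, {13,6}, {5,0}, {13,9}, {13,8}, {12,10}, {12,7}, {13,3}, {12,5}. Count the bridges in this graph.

11

The edges on the cycle 13-8-12-13 are not bridges since each lies on that cycle.
But removing 7–12 disconnects 7 from 12; removing 12–11 disconnects 12 from 11; removing 13–9 disconnects 13 from 9; removing 10–2 disconnects 10 from 2 — these are bridges.
In total 11 edges are bridges.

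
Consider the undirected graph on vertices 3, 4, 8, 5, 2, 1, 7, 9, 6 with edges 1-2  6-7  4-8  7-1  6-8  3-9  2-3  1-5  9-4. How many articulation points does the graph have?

1

Removing 1 increases the component count from 1 to 2, so 1 is a cut vertex.
By contrast removing 2 leaves 1 component; it is not a cut vertex. No other vertex is a cut vertex either.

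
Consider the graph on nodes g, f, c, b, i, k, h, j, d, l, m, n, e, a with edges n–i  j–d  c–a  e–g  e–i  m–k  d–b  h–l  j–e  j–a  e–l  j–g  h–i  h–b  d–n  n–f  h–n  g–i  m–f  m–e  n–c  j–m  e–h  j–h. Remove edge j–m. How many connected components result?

j and m are still connected via j-e-m, so the component count stays at 1.

1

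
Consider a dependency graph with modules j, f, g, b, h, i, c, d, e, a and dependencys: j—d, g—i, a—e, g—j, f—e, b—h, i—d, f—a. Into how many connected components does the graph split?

4

c is isolated — a component by itself.
Starting from b we can reach b, h. That is one component of size 2.
Starting from a we can reach a, e, f. That is one component of size 3.
Starting from d we can reach d, g, i, j. That is one component of size 4.
Total: 4 components.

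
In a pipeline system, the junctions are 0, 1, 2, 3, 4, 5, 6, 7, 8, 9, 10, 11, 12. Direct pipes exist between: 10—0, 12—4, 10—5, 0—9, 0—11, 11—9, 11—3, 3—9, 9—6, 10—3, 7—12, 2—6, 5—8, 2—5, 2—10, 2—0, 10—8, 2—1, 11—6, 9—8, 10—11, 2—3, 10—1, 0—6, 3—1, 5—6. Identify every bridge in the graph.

The edges on the cycle 10-0-11-10 are not bridges since each lies on that cycle.
But removing 7—12 disconnects 7 from 12; removing 12—4 disconnects 12 from 4 — these are bridges.

12-4, 12-7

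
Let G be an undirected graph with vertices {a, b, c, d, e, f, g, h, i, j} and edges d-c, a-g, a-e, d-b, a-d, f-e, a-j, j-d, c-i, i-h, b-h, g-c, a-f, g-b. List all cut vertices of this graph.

Removing a increases the component count from 1 to 2, so a is a cut vertex.
By contrast removing g leaves 1 component; it is not a cut vertex. No other vertex is a cut vertex either.

a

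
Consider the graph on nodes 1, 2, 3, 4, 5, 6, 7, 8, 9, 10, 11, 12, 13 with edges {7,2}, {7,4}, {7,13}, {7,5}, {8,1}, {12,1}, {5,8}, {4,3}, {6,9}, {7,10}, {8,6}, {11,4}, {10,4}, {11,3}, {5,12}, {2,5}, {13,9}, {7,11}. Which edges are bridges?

The edges on the cycle 7-10-4-7 are not bridges since each lies on that cycle.
Every edge lies on some cycle, so there are no bridges.

none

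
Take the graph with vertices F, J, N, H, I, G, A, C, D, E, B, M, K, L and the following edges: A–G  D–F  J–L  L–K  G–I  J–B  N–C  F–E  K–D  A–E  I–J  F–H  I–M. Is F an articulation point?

Deleting F raises the number of components from 2 to 3, so F is a cut vertex.

Yes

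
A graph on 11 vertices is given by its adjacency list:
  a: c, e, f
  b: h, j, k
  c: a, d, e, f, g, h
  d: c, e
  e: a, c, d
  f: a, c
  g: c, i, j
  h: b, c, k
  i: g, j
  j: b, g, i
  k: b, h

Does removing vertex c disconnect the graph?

Deleting c raises the number of components from 1 to 2, so c is a cut vertex.

Yes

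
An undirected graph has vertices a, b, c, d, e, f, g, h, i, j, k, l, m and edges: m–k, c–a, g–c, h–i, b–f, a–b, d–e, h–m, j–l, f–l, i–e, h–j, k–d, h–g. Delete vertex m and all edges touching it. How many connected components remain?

1

With m gone, the remaining components are: {a, b, c, d, e, f, g, h, i, j, k, l}.
That is 1 component.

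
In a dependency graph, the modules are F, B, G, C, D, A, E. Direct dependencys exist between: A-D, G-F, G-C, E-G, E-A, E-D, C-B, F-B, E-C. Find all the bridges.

none

The edges on the cycle E-A-D-E are not bridges since each lies on that cycle.
Every edge lies on some cycle, so there are no bridges.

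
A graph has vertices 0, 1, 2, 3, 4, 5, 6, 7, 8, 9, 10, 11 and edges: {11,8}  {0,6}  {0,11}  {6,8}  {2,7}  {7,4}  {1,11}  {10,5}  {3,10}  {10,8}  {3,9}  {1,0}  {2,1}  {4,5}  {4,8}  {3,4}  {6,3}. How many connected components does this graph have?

1

Starting from 0 we can reach 0, 1, 2, 3, 4, 5, 6, 7, 8, 9, 10, 11. That is one component of size 12.
Total: 1 component.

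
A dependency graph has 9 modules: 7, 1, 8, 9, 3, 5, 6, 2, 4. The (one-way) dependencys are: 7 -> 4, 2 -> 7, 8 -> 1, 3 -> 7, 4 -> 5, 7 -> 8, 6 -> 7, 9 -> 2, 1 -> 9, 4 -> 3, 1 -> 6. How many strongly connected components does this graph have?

2

{1, 2, 3, 4, 6, 7, 8, 9} are all mutually reachable — one SCC of size 8.
{5} is an SCC by itself.
That gives 2 strongly connected components.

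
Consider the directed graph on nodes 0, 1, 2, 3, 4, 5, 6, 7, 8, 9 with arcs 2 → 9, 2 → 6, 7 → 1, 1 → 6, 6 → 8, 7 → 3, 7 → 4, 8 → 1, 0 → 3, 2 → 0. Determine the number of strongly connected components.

{1, 6, 8} are all mutually reachable — one SCC of size 3.
{0} is an SCC by itself.
{3} is an SCC by itself.
{5} is an SCC by itself.
{4} is an SCC by itself.
(and 3 more singleton SCCs)
That gives 8 strongly connected components.

8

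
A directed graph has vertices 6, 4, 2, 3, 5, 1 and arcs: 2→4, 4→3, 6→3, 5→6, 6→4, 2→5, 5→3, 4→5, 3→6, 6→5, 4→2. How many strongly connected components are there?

2

{2, 3, 4, 5, 6} are all mutually reachable — one SCC of size 5.
{1} is an SCC by itself.
That gives 2 strongly connected components.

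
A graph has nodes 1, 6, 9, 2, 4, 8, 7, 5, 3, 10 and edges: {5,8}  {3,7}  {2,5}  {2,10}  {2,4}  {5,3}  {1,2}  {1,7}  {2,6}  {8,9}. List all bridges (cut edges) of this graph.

10-2, 2-4, 2-6, 5-8, 8-9

The edges on the cycle 1-2-5-3-7-1 are not bridges since each lies on that cycle.
But removing 2—4 disconnects 2 from 4; removing 9—8 disconnects 9 from 8; removing 2—6 disconnects 2 from 6; removing 2—10 disconnects 2 from 10 — these are bridges.
In total 5 edges are bridges.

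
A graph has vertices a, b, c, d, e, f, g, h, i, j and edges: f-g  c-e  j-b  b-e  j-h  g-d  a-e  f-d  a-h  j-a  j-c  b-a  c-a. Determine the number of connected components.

3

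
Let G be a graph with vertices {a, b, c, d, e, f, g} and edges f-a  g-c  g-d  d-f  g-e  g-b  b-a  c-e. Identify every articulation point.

Removing g increases the component count from 1 to 2, so g is a cut vertex.
By contrast removing f leaves 1 component; it is not a cut vertex. No other vertex is a cut vertex either.

g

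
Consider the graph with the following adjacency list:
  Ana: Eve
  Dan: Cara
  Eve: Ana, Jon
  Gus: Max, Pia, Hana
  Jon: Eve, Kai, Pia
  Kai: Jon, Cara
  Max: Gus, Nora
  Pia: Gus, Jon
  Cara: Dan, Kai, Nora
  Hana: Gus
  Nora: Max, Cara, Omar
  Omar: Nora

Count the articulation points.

5

Removing Eve increases the component count from 1 to 2, so Eve is a cut vertex.
Removing Gus increases the component count from 1 to 2, so Gus is a cut vertex.
Removing Jon increases the component count from 1 to 2, so Jon is a cut vertex.
Likewise Cara, Nora are cut vertices.
By contrast removing Pia leaves 1 component; it is not a cut vertex. No other vertex is a cut vertex either.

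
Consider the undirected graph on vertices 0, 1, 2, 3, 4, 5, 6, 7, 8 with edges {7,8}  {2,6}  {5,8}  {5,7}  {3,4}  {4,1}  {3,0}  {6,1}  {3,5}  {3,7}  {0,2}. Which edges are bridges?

The edges on the cycle 3-0-2-6-1-4-3 are not bridges since each lies on that cycle.
Every edge lies on some cycle, so there are no bridges.

none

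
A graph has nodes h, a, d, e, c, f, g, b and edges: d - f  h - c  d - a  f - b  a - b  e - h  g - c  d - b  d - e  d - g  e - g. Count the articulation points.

1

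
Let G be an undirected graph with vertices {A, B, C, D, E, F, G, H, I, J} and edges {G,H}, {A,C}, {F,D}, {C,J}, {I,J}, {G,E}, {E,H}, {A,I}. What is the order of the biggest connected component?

4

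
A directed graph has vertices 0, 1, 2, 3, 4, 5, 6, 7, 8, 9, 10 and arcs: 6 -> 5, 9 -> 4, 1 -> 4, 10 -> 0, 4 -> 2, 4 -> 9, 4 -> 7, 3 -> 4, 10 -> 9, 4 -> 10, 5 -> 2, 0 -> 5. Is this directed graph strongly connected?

There is no directed path from 7 to 0, so the graph is not strongly connected.

No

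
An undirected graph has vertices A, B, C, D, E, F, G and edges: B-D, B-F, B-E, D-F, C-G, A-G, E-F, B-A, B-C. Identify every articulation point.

B

Removing B increases the component count from 1 to 2, so B is a cut vertex.
By contrast removing F leaves 1 component; it is not a cut vertex. No other vertex is a cut vertex either.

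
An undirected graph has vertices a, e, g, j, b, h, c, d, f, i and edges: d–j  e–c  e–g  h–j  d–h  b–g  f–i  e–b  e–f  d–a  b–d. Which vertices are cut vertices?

b, d, e, f

Removing b increases the component count from 1 to 2, so b is a cut vertex.
Removing d increases the component count from 1 to 3, so d is a cut vertex.
Removing e increases the component count from 1 to 3, so e is a cut vertex.
Likewise f is a cut vertex.
By contrast removing j leaves 1 component; it is not a cut vertex. No other vertex is a cut vertex either.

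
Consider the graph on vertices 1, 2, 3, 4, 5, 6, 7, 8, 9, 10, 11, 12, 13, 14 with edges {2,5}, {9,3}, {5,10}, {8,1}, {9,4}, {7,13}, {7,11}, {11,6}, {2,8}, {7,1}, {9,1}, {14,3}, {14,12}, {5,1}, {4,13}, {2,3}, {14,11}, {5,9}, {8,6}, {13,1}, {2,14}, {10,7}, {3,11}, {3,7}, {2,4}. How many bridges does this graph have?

The edges on the cycle 5-9-1-5 are not bridges since each lies on that cycle.
But removing 14—12 disconnects 14 from 12 — this is a bridge.

1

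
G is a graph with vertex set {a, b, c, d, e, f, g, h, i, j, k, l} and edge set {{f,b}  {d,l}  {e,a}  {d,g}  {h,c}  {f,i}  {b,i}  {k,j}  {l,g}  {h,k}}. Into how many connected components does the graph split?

4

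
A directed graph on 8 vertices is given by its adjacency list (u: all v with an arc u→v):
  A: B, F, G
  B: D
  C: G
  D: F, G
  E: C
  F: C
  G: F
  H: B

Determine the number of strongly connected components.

6

{C, F, G} are all mutually reachable — one SCC of size 3.
{B} is an SCC by itself.
{A} is an SCC by itself.
{E} is an SCC by itself.
{H} is an SCC by itself.
(and 1 more singleton SCC)
That gives 6 strongly connected components.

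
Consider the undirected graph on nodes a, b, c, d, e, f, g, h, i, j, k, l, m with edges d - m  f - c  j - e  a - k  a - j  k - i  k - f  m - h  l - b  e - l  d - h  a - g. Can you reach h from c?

The component containing c is {a, b, c, e, f, g, i, j, k, l}, and h is not in it.

No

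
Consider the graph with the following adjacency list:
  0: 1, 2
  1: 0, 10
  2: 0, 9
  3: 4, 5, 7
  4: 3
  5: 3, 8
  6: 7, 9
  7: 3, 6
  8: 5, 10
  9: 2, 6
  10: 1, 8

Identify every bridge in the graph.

3-4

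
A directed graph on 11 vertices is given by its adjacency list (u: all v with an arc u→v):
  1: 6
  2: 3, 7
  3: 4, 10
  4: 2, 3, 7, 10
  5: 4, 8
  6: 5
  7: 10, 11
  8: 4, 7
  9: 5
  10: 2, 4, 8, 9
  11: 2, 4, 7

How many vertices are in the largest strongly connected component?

9

{2, 3, 4, 5, 7, 8, 9, 10, 11} are all mutually reachable — one SCC of size 9.
{1} is an SCC by itself.
{6} is an SCC by itself.
The largest has 9 vertices.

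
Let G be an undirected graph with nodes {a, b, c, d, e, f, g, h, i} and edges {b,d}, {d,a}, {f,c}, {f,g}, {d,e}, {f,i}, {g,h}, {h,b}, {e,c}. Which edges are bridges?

a-d, f-i

The edges on the cycle f-g-h-b-d-e-c-f are not bridges since each lies on that cycle.
But removing f–i disconnects f from i; removing d–a disconnects d from a — these are bridges.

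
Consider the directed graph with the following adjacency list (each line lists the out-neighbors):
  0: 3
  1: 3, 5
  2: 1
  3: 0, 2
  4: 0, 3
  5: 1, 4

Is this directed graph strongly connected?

Yes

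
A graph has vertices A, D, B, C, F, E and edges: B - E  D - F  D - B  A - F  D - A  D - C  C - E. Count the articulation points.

1

Removing D increases the component count from 1 to 2, so D is a cut vertex.
By contrast removing E leaves 1 component; it is not a cut vertex. No other vertex is a cut vertex either.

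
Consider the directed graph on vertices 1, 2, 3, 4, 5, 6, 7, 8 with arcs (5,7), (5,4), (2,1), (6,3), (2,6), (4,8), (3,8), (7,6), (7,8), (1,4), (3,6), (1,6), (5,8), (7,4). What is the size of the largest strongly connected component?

{3, 6} are all mutually reachable — one SCC of size 2.
{4} is an SCC by itself.
{8} is an SCC by itself.
{7} is an SCC by itself.
{5} is an SCC by itself.
(and 2 more singleton SCCs)
The largest has 2 vertices.

2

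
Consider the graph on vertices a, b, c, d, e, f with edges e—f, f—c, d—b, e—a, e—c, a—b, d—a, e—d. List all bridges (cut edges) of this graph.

none

The edges on the cycle e-f-c-e are not bridges since each lies on that cycle.
Every edge lies on some cycle, so there are no bridges.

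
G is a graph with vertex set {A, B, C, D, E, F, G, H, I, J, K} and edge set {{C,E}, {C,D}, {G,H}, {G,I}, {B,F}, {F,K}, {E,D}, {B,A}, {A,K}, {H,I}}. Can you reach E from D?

From D we can reach C, D, E, which includes E.

Yes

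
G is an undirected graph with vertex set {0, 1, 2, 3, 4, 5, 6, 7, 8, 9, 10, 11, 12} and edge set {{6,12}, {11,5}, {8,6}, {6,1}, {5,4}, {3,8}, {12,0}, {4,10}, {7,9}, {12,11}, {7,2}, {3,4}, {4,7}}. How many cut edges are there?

The edges on the cycle 3-8-6-12-11-5-4-3 are not bridges since each lies on that cycle.
But removing 4 - 7 disconnects 4 from 7; removing 10 - 4 disconnects 10 from 4; removing 9 - 7 disconnects 9 from 7; removing 2 - 7 disconnects 2 from 7 — these are bridges.
In total 6 edges are bridges.

6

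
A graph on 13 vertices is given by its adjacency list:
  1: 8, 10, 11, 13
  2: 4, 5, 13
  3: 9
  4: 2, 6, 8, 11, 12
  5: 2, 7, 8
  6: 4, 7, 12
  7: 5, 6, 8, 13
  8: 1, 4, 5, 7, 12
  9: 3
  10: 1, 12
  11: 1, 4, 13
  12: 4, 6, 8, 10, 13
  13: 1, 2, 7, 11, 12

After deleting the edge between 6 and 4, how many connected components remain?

2

6 and 4 are still connected via 6-12-4, so the component count stays at 2.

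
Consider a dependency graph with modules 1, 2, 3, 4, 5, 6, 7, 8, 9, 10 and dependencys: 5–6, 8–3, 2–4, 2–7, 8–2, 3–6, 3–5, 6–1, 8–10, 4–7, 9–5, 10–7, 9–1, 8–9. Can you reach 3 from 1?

Yes

From 1 we can reach 1, 2, 3, 4, 5, 6, 7, 8, 9, 10, which includes 3.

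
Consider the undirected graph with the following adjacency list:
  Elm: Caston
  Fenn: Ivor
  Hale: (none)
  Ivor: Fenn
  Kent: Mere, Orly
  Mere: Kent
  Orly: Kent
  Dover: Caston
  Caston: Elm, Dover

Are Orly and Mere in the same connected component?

Yes

From Orly we can reach Kent, Mere, Orly, which includes Mere.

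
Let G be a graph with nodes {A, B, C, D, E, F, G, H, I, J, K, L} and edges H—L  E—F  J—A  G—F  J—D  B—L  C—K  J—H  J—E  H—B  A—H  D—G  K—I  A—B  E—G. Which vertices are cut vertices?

J, K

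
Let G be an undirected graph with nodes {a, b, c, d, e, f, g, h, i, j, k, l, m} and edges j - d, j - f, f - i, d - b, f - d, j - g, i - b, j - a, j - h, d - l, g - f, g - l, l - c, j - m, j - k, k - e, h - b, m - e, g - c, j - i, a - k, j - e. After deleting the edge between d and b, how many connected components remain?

1

d and b are still connected via d-j-h-b, so the component count stays at 1.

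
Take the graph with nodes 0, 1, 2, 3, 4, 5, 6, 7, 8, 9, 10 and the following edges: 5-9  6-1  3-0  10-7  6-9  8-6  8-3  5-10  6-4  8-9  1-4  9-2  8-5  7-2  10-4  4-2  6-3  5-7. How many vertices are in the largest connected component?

11

Starting from 0 we can reach 0, 1, 2, 3, 4, 5, 6, 7, 8, 9, 10. That is one component of size 11.
The largest has 11 vertices.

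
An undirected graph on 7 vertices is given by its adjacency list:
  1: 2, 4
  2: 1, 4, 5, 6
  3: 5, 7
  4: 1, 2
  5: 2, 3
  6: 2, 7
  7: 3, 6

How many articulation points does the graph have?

1

Removing 2 increases the component count from 1 to 2, so 2 is a cut vertex.
By contrast removing 4 leaves 1 component; it is not a cut vertex. No other vertex is a cut vertex either.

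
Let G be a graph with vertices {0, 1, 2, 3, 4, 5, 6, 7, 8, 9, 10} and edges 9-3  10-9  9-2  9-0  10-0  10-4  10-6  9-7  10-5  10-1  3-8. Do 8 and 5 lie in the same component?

From 8 we can reach 0, 1, 2, 3, 4, 5, 6, 7, 8, 9, 10, which includes 5.

Yes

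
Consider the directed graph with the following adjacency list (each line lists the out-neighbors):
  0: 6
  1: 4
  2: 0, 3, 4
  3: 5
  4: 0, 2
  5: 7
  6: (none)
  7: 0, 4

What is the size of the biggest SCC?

5

{2, 3, 4, 5, 7} are all mutually reachable — one SCC of size 5.
{6} is an SCC by itself.
{0} is an SCC by itself.
{1} is an SCC by itself.
The largest has 5 vertices.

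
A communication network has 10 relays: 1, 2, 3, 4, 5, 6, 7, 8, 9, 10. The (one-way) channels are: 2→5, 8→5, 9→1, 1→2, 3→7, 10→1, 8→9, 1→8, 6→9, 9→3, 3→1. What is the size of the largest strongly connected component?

{1, 3, 8, 9} are all mutually reachable — one SCC of size 4.
{4} is an SCC by itself.
{5} is an SCC by itself.
{2} is an SCC by itself.
{6} is an SCC by itself.
(and 2 more singleton SCCs)
The largest has 4 vertices.

4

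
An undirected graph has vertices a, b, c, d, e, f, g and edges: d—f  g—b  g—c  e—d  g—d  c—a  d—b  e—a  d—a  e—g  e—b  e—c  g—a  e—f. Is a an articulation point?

No

Deleting a leaves 1 component (was 1) (its neighbors c, d, e, g remain connected to each other), so a is not a cut vertex.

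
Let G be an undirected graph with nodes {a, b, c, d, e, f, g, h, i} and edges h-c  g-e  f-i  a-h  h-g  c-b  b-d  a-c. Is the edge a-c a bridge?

After removing a-c, the path a-h-c still connects them, so the edge is not a bridge.

No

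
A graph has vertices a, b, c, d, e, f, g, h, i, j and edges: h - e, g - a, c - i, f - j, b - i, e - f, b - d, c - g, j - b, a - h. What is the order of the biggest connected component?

Starting from a we can reach a, b, c, d, e, f, g, h, i, j. That is one component of size 10.
The largest has 10 vertices.

10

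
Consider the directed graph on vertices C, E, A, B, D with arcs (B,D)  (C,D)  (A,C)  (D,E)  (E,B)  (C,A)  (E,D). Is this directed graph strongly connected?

There is no directed path from D to C, so the graph is not strongly connected.

No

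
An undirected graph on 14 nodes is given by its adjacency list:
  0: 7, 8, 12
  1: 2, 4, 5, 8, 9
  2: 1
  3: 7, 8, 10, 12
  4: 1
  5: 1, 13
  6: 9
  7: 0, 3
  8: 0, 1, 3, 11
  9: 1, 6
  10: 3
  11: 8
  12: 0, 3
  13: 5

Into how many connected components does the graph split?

1

Starting from 0 we can reach 0, 1, 2, 3, 4, 5, 6, 7, 8, 9, 10, 11, 12, 13. That is one component of size 14.
Total: 1 component.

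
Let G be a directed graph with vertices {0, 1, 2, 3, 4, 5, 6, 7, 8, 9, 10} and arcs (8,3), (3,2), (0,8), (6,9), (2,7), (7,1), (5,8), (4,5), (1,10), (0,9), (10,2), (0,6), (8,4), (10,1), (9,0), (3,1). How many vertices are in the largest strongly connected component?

4

{1, 2, 7, 10} are all mutually reachable — one SCC of size 4.
{4, 5, 8} are all mutually reachable — one SCC of size 3.
{0, 6, 9} are all mutually reachable — one SCC of size 3.
{3} is an SCC by itself.
The largest has 4 vertices.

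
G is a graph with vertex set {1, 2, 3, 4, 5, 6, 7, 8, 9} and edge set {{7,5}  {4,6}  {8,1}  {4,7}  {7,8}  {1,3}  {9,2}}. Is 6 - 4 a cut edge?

Yes

Removing 6 - 4 leaves no path between 6 and 4: the component count goes from 2 to 3. So it is a bridge.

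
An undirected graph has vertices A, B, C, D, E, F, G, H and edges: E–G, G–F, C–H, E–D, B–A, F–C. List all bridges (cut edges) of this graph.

A-B, C-F, C-H, D-E, E-G, F-G

removing H–C disconnects H from C; removing C–F disconnects C from F; removing E–G disconnects E from G; removing E–D disconnects E from D — these are bridges.
In total 6 edges are bridges.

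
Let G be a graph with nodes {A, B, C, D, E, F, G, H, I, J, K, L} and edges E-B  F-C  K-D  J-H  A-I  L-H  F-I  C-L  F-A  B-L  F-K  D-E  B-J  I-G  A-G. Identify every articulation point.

F

Removing F increases the component count from 1 to 2, so F is a cut vertex.
By contrast removing B leaves 1 component; it is not a cut vertex. No other vertex is a cut vertex either.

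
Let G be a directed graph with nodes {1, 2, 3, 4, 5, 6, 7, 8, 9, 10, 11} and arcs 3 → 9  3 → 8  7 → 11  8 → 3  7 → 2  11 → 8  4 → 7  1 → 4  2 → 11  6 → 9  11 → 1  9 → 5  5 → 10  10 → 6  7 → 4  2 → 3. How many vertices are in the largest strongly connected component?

5

{1, 2, 4, 7, 11} are all mutually reachable — one SCC of size 5.
{5, 6, 9, 10} are all mutually reachable — one SCC of size 4.
{3, 8} are all mutually reachable — one SCC of size 2.
The largest has 5 vertices.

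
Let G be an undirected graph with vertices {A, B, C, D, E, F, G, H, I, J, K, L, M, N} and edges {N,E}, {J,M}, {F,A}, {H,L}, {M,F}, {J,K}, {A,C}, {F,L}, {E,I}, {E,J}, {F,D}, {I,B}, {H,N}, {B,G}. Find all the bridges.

A-C, A-F, B-G, B-I, D-F, E-I, J-K

The edges on the cycle H-N-E-J-M-F-L-H are not bridges since each lies on that cycle.
But removing I—E disconnects I from E; removing J—K disconnects J from K; removing I—B disconnects I from B; removing A—F disconnects A from F — these are bridges.
In total 7 edges are bridges.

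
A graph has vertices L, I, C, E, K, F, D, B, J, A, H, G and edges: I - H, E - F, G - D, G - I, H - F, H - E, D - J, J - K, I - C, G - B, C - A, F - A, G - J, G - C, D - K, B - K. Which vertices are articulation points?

Removing G increases the component count from 2 to 3, so G is a cut vertex.
By contrast removing D leaves 2 components; it is not a cut vertex. No other vertex is a cut vertex either.

G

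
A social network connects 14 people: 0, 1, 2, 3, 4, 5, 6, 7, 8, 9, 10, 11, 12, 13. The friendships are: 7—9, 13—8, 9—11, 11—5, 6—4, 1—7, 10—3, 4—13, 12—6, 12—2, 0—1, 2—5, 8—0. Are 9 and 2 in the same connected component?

Yes

From 9 we can reach 0, 1, 2, 4, 5, 6, 7, 8, 9, 11, 12, 13, which includes 2.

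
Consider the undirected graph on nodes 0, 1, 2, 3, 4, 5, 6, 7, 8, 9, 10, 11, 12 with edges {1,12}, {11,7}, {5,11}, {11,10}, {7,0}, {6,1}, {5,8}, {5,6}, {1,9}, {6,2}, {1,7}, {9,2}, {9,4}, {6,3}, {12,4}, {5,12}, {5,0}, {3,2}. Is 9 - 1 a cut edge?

After removing 9 - 1, the path 9-4-12-1 still connects them, so the edge is not a bridge.

No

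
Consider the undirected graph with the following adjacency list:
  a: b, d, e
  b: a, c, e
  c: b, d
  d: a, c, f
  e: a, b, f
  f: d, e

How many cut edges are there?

The edges on the cycle a-d-f-e-a are not bridges since each lies on that cycle.
Every edge lies on some cycle, so there are no bridges.

0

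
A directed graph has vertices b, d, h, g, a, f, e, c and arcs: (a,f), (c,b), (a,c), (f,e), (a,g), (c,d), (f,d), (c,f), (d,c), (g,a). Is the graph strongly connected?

No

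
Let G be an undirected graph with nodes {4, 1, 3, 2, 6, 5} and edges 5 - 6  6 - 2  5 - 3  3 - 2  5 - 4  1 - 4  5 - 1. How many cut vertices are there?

Removing 5 increases the component count from 1 to 2, so 5 is a cut vertex.
By contrast removing 2 leaves 1 component; it is not a cut vertex. No other vertex is a cut vertex either.

1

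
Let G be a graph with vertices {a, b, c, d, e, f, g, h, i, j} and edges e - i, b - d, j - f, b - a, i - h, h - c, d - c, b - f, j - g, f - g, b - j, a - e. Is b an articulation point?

Deleting b raises the number of components from 1 to 2, so b is a cut vertex.

Yes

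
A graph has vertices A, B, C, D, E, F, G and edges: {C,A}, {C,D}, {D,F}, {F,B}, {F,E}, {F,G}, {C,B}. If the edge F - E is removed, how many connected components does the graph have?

2

Before removal there is 1 component.
F - E is a bridge — removing it separates F's side from E's side.
After removal: 2 components.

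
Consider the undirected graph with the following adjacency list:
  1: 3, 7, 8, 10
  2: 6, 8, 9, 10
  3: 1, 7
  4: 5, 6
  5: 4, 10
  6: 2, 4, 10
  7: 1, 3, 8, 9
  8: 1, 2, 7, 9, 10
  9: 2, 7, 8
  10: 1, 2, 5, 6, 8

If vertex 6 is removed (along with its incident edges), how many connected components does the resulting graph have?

With 6 gone, the remaining components are: {1, 2, 3, 4, 5, 7, 8, 9, 10}.
That is 1 component.

1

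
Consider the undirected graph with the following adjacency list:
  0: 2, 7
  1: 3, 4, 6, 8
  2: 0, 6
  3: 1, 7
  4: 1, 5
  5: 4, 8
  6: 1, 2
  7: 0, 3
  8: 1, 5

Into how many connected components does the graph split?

Starting from 0 we can reach 0, 1, 2, 3, 4, 5, 6, 7, 8. That is one component of size 9.
Total: 1 component.

1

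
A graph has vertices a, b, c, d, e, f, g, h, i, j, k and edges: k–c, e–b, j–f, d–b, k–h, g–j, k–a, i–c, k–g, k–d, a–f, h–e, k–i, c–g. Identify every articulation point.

k

Removing k increases the component count from 1 to 2, so k is a cut vertex.
By contrast removing f leaves 1 component; it is not a cut vertex. No other vertex is a cut vertex either.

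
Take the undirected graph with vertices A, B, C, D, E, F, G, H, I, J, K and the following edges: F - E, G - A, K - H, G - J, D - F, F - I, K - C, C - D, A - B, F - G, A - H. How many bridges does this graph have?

4

The edges on the cycle K-C-D-F-G-A-H-K are not bridges since each lies on that cycle.
But removing I - F disconnects I from F; removing E - F disconnects E from F; removing A - B disconnects A from B; removing J - G disconnects J from G — these are bridges.
That makes 4 bridges.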